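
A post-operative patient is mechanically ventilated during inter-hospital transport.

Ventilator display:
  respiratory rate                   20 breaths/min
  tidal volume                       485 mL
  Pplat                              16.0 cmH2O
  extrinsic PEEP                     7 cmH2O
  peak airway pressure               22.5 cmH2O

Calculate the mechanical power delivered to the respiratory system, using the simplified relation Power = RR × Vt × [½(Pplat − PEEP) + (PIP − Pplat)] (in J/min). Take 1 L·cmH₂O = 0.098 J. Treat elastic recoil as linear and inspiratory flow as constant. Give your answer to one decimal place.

10.5

Per-breath work = Vt × [½(Pplat−PEEP) + (PIP−Pplat)] = 0.485 × [0.5×9.0 + 6.5] = 0.485 × 11.0 = 5.335 L·cmH2O.
Power = 20 × 5.335 = 106.7 L·cmH2O/min.
× 0.098 J/(L·cmH2O) → 10.457 J/min.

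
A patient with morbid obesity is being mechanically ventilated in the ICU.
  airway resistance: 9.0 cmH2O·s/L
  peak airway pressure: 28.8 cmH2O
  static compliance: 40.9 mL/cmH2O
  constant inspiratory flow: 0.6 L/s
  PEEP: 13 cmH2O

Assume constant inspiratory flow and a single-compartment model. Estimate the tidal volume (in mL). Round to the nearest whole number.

Equation of motion (constant flow): PIP = Vt/C + R·V̇ + PEEP.
Vt/C = PIP − R·V̇ − PEEP = 28.8 − 5.4 − 13 = 10.4 cmH2O.
Vt = C × 10.4 = 40.9 × 10.4 = 425.36 mL.

425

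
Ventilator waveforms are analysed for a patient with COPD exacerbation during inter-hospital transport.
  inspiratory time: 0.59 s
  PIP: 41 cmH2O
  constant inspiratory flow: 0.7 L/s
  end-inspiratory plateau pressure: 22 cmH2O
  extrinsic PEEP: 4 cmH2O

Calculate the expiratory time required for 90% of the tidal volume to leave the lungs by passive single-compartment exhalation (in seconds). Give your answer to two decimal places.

1.43

Vt = flow × Ti = 0.7 L/s × 0.59 s × 1000 mL/L = 413.0 mL.
R = (PIP − Pplat)/V̇ = (41 − 22) / 0.7 = 19.0/0.7 = 27.143 cmH2O·s/L.
C = Vt/(Pplat − PEEP) = 413.0 / (22 − 4) = 413.0/18.0 = 22.944 mL/cmH2O.
τ = R × C = 27.143 × 0.02294 L/cmH2O = 0.6227 s.
t = −τ·ln(1 − 0.90) = −0.6227·ln(0.1) = 1.434 s.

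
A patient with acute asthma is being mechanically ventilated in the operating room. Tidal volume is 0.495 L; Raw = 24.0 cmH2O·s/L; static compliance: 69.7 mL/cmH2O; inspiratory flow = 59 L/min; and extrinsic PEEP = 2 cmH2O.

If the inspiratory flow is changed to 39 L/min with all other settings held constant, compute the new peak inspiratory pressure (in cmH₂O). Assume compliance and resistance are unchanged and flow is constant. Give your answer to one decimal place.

24.7

Flow: 59 L/min ÷ 60 = 0.9833 L/s.
New flow: 39 L/min ÷ 60 = 0.65 L/s.
PIP = Vt/C + R·V̇ + PEEP (constant-flow equation of motion).
Only the resistive term changes: ΔPIP = R × ΔV̇ = 24.0 × (0.65 − 0.9833) = 24.0 × -0.3333 = -7.999 cmH2O.
Original PIP = 495/69.7 + 24.0×0.9833 + 2 = 32.701 cmH2O; new PIP = 32.701 + (-7.999) = 24.702 cmH2O.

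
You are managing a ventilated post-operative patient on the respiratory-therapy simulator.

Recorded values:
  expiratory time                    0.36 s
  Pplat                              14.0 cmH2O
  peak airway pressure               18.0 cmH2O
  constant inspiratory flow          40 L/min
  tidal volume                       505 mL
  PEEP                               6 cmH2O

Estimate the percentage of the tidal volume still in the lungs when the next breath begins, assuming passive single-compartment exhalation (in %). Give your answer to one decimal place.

Flow: 40 L/min ÷ 60 = 0.6667 L/s.
R = (PIP − Pplat)/V̇ = (18.0 − 14.0) / 0.6667 = 4.0/0.6667 = 6.0 cmH2O·s/L.
C = Vt/(Pplat − PEEP) = 505.0 / (14.0 − 6) = 505.0/8.0 = 63.125 mL/cmH2O.
τ = R × C = 6.0 × 0.06313 L/cmH2O = 0.3788 s.
Fraction remaining at end-expiration = e^(−Te/τ) = e^(−0.36/0.3788) = 0.3866 → 38.66%.

38.7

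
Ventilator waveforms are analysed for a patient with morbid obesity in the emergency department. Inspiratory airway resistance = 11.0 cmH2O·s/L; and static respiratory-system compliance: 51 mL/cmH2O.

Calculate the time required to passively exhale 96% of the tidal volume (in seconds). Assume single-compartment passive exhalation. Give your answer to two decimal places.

1.81

τ = R × C = 11.0 × 51 mL/cmH2O = 11.0 × 0.051 L/cmH2O = 0.561 s.
Exhaled fraction f = 1 − e^(−t/τ) → t = −τ·ln(1 − f) = −0.561·ln(0.04) = 1.806 s.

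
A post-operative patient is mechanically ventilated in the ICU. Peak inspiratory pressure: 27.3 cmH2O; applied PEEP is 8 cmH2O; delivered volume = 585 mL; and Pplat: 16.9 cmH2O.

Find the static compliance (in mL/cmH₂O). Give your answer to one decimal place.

Cstat = Vt / (Pplat − PEEP) = 585 / (16.9 − 8) = 585 / 8.9 = 65.73 mL/cmH2O.

65.7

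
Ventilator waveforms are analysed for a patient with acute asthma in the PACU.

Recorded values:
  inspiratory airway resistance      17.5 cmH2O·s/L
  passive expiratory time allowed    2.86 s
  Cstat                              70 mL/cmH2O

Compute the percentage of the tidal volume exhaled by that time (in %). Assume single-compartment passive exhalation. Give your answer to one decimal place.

τ = R × C = 17.5 × 70 mL/cmH2O = 17.5 × 0.070 L/cmH2O = 1.225 s.
Passive exhalation: V(t)/V₀ = e^(−t/τ) = e^(−2.86/1.225) = 0.09684.
Fraction exhaled = 1 − 0.09684 = 0.9032 → 90.32%.

90.3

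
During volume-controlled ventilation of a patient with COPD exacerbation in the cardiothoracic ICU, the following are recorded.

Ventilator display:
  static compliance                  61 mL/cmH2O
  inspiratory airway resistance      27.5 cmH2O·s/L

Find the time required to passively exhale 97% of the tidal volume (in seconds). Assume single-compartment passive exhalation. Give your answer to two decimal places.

τ = R × C = 27.5 × 61 mL/cmH2O = 27.5 × 0.061 L/cmH2O = 1.678 s.
Exhaled fraction f = 1 − e^(−t/τ) → t = −τ·ln(1 − f) = −1.678·ln(0.03) = 5.884 s.

5.88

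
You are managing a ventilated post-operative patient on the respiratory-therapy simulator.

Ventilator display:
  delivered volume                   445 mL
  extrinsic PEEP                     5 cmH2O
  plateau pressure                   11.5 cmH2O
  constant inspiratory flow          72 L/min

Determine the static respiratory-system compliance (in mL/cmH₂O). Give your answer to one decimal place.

Cstat = Vt / (Pplat − PEEP) = 445 / (11.5 − 5) = 445 / 6.5 = 68.462 mL/cmH2O.

68.5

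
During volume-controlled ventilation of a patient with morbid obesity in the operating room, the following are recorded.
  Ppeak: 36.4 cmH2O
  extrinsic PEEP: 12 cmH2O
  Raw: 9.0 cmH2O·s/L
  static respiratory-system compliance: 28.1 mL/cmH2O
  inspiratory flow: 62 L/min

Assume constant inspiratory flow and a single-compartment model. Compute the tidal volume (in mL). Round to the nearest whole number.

424

Flow: 62 L/min ÷ 60 = 1.0333 L/s.
Equation of motion (constant flow): PIP = Vt/C + R·V̇ + PEEP.
Vt/C = PIP − R·V̇ − PEEP = 36.4 − 9.3 − 12 = 15.1 cmH2O.
Vt = C × 15.1 = 28.1 × 15.1 = 424.31 mL.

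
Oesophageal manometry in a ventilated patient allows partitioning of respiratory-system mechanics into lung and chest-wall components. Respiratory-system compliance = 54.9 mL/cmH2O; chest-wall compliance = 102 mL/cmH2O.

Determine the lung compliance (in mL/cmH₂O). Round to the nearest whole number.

119

1/CL = 1/Crs − 1/Ccw.
1/CL = 1/54.9 − 1/102 = 0.008411.
CL = 118.89 mL/cmH2O.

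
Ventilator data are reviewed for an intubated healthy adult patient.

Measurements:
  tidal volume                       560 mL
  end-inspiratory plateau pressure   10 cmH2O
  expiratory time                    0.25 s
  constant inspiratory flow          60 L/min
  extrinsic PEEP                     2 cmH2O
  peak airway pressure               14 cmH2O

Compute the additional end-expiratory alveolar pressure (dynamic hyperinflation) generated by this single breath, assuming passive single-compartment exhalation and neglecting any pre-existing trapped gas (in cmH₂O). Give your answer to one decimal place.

Flow: 60 L/min ÷ 60 = 1 L/s.
R = (PIP − Pplat)/V̇ = (14 − 10) / 1 = 4.0/1 = 4.0 cmH2O·s/L.
C = Vt/(Pplat − PEEP) = 560.0 / (10 − 2) = 560.0/8.0 = 70.0 mL/cmH2O.
τ = R × C = 4.0 × 0.07 L/cmH2O = 0.28 s.
Fraction remaining = e^(−Te/τ) = e^(−0.25/0.28) = 0.4095; trapped volume = 560.0 × 0.4095 = 229.32 mL.
Additional alveolar pressure from trapping ≈ V_trapped / C = 229.32 / 70.0 = 3.276 cmH2O.

3.3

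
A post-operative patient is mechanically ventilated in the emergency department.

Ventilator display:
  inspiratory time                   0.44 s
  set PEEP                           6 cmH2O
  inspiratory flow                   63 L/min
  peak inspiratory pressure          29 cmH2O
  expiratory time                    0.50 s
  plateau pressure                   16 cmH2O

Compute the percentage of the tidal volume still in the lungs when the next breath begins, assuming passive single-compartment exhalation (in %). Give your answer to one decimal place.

41.7

Flow: 63 L/min ÷ 60 = 1.05 L/s.
Vt = flow × Ti = 1.05 L/s × 0.44 s × 1000 mL/L = 462.0 mL.
R = (PIP − Pplat)/V̇ = (29 − 16) / 1.05 = 13.0/1.05 = 12.381 cmH2O·s/L.
C = Vt/(Pplat − PEEP) = 462.0 / (16 − 6) = 462.0/10.0 = 46.2 mL/cmH2O.
τ = R × C = 12.381 × 0.0462 L/cmH2O = 0.572 s.
Fraction remaining at end-expiration = e^(−Te/τ) = e^(−0.50/0.572) = 0.4172 → 41.72%.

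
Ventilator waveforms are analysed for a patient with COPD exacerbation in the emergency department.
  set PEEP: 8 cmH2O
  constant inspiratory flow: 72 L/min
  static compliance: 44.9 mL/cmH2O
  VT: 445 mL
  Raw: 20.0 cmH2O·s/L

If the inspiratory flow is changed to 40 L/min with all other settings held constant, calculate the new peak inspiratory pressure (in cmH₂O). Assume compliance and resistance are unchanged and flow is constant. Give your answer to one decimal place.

31.2

Flow: 72 L/min ÷ 60 = 1.2 L/s.
New flow: 40 L/min ÷ 60 = 0.6667 L/s.
PIP = Vt/C + R·V̇ + PEEP (constant-flow equation of motion).
Only the resistive term changes: ΔPIP = R × ΔV̇ = 20.0 × (0.6667 − 1.2) = 20.0 × -0.5333 = -10.666 cmH2O.
Original PIP = 445/44.9 + 20.0×1.2 + 8 = 41.911 cmH2O; new PIP = 41.911 + (-10.666) = 31.245 cmH2O.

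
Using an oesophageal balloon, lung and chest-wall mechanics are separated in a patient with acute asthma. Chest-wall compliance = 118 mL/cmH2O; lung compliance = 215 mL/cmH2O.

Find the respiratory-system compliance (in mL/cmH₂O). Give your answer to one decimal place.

Lung and chest wall are elastances in series: 1/Crs = 1/CL + 1/Ccw.
1/Crs = 1/215 + 1/118 = 0.01313.
Crs = 76.161 mL/cmH2O.

76.2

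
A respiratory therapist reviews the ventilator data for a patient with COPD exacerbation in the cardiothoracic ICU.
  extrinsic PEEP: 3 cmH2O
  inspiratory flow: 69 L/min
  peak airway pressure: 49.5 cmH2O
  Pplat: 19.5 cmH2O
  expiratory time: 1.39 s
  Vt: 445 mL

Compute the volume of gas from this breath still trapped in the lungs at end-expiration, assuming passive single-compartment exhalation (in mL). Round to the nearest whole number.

Flow: 69 L/min ÷ 60 = 1.15 L/s.
R = (PIP − Pplat)/V̇ = (49.5 − 19.5) / 1.15 = 30.0/1.15 = 26.087 cmH2O·s/L.
C = Vt/(Pplat − PEEP) = 445.0 / (19.5 − 3) = 445.0/16.5 = 26.97 mL/cmH2O.
τ = R × C = 26.087 × 0.02697 L/cmH2O = 0.7036 s.
Fraction remaining = e^(−Te/τ) = e^(−1.39/0.7036) = 0.1387.
Trapped volume = 445.0 × 0.1387 = 61.722 mL.

62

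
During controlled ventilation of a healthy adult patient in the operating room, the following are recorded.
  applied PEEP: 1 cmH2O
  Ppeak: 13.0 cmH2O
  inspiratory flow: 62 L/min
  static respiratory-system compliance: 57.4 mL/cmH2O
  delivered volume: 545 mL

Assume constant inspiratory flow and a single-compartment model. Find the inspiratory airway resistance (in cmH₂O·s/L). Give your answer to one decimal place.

2.4

Flow: 62 L/min ÷ 60 = 1.0333 L/s.
Equation of motion (constant flow): PIP = Vt/C + R·V̇ + PEEP.
R·V̇ = PIP − Vt/C − PEEP = 13.0 − 545/57.4 − 1 = 13.0 − 9.495 − 1 = 2.505 cmH2O.
R = 2.505 / 1.0333 = 2.424 cmH2O·s/L.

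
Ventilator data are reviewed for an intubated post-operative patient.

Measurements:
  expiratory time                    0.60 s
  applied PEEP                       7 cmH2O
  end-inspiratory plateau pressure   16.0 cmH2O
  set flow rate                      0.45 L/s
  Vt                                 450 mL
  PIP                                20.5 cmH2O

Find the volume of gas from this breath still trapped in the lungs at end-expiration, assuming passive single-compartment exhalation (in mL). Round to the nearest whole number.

R = (PIP − Pplat)/V̇ = (20.5 − 16.0) / 0.45 = 4.5/0.45 = 10.0 cmH2O·s/L.
C = Vt/(Pplat − PEEP) = 450.0 / (16.0 − 7) = 450.0/9.0 = 50.0 mL/cmH2O.
τ = R × C = 10.0 × 0.05 L/cmH2O = 0.5 s.
Fraction remaining = e^(−Te/τ) = e^(−0.60/0.5) = 0.3012.
Trapped volume = 450.0 × 0.3012 = 135.54 mL.

136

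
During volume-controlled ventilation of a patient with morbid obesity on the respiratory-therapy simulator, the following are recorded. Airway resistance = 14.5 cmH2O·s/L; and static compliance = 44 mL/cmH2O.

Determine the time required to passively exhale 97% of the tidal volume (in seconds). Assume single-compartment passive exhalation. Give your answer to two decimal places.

2.24

τ = R × C = 14.5 × 44 mL/cmH2O = 14.5 × 0.044 L/cmH2O = 0.638 s.
Exhaled fraction f = 1 − e^(−t/τ) → t = −τ·ln(1 − f) = −0.638·ln(0.03) = 2.237 s.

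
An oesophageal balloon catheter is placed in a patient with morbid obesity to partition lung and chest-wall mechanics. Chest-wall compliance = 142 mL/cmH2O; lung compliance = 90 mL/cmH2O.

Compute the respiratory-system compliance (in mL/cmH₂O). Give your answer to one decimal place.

Lung and chest wall are elastances in series: 1/Crs = 1/CL + 1/Ccw.
1/Crs = 1/90 + 1/142 = 0.01815.
Crs = 55.096 mL/cmH2O.

55.1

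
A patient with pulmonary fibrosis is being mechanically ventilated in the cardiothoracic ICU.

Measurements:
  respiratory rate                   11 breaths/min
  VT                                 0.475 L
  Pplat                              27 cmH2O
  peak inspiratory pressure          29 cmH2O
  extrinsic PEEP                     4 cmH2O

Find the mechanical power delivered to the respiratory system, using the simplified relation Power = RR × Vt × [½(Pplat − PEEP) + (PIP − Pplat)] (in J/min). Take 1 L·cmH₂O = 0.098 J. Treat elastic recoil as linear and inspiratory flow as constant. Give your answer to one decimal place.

Per-breath work = Vt × [½(Pplat−PEEP) + (PIP−Pplat)] = 0.475 × [0.5×23.0 + 2.0] = 0.475 × 13.5 = 6.413 L·cmH2O.
Power = 11 × 6.413 = 70.543 L·cmH2O/min.
× 0.098 J/(L·cmH2O) → 6.913 J/min.

6.9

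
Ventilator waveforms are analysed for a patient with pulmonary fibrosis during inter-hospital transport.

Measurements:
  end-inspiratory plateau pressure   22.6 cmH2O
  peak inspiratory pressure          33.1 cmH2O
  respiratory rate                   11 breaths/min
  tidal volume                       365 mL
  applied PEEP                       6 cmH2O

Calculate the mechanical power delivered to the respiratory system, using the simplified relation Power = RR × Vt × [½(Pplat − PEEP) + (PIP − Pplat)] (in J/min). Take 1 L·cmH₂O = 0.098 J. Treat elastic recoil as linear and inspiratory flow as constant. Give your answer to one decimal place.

Per-breath work = Vt × [½(Pplat−PEEP) + (PIP−Pplat)] = 0.365 × [0.5×16.6 + 10.5] = 0.365 × 18.8 = 6.862 L·cmH2O.
Power = 11 × 6.862 = 75.482 L·cmH2O/min.
× 0.098 J/(L·cmH2O) → 7.397 J/min.

7.4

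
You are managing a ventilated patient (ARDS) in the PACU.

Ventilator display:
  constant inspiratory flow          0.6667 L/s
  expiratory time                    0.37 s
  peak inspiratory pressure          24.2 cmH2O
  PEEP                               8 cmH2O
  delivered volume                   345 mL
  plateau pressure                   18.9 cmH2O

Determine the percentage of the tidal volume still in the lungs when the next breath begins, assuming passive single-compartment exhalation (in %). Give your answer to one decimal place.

23.0

R = (PIP − Pplat)/V̇ = (24.2 − 18.9) / 0.6667 = 5.3/0.6667 = 7.95 cmH2O·s/L.
C = Vt/(Pplat − PEEP) = 345.0 / (18.9 − 8) = 345.0/10.9 = 31.651 mL/cmH2O.
τ = R × C = 7.95 × 0.03165 L/cmH2O = 0.2516 s.
Fraction remaining at end-expiration = e^(−Te/τ) = e^(−0.37/0.2516) = 0.2298 → 22.98%.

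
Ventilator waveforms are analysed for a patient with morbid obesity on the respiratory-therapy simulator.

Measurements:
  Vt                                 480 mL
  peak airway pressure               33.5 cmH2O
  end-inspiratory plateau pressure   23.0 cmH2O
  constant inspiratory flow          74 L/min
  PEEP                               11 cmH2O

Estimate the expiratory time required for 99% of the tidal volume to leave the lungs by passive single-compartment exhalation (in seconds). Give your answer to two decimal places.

1.57

Flow: 74 L/min ÷ 60 = 1.2333 L/s.
R = (PIP − Pplat)/V̇ = (33.5 − 23.0) / 1.2333 = 10.5/1.2333 = 8.514 cmH2O·s/L.
C = Vt/(Pplat − PEEP) = 480.0 / (23.0 − 11) = 480.0/12.0 = 40.0 mL/cmH2O.
τ = R × C = 8.514 × 0.04 L/cmH2O = 0.3406 s.
t = −τ·ln(1 − 0.99) = −0.3406·ln(0.01) = 1.569 s.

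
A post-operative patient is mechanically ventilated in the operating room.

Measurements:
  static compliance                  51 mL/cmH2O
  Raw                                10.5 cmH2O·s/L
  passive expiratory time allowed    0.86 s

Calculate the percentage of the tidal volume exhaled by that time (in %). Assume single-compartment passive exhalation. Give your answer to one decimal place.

τ = R × C = 10.5 × 51 mL/cmH2O = 10.5 × 0.051 L/cmH2O = 0.5355 s.
Passive exhalation: V(t)/V₀ = e^(−t/τ) = e^(−0.86/0.5355) = 0.2007.
Fraction exhaled = 1 − 0.2007 = 0.7993 → 79.93%.

79.9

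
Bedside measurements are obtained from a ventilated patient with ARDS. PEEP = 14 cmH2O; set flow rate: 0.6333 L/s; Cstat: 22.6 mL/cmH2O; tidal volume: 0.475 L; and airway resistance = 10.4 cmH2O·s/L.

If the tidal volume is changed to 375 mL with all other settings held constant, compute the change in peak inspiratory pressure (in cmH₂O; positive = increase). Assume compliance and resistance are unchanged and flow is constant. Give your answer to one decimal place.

PIP = Vt/C + R·V̇ + PEEP (constant-flow equation of motion).
Only the elastic term changes: ΔPIP = ΔVt / C = (375 − 475) / 22.6 = -4.425 cmH2O.

-4.4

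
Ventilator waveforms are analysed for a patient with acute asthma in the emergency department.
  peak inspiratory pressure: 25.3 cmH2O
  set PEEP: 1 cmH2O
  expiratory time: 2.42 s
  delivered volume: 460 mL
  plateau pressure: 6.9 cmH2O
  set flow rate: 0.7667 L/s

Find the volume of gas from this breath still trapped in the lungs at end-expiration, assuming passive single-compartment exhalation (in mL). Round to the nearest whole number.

126

R = (PIP − Pplat)/V̇ = (25.3 − 6.9) / 0.7667 = 18.4/0.7667 = 23.999 cmH2O·s/L.
C = Vt/(Pplat − PEEP) = 460.0 / (6.9 − 1) = 460.0/5.9 = 77.966 mL/cmH2O.
τ = R × C = 23.999 × 0.07797 L/cmH2O = 1.871 s.
Fraction remaining = e^(−Te/τ) = e^(−2.42/1.871) = 0.2743.
Trapped volume = 460.0 × 0.2743 = 126.18 mL.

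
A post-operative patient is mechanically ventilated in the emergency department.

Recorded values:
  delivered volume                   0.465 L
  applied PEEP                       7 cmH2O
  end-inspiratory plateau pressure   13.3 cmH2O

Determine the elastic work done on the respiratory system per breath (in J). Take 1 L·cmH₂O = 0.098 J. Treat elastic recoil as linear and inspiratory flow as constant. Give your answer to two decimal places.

0.14

Elastic work ≈ ½ × (Pplat − PEEP) × Vt = 0.5 × (13.3 − 7) × 0.465 L = 0.5 × 6.3 × 0.465 = 1.465 L·cmH2O.
× 0.098 J/(L·cmH2O) → 0.1436 J.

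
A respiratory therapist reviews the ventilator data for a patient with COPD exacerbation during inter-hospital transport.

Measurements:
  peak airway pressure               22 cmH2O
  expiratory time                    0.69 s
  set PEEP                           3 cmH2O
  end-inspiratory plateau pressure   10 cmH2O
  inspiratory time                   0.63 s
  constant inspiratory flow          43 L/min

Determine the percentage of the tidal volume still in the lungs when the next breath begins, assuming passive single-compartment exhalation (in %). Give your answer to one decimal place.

Flow: 43 L/min ÷ 60 = 0.7167 L/s.
Vt = flow × Ti = 0.7167 L/s × 0.63 s × 1000 mL/L = 451.52 mL.
R = (PIP − Pplat)/V̇ = (22 − 10) / 0.7167 = 12.0/0.7167 = 16.743 cmH2O·s/L.
C = Vt/(Pplat − PEEP) = 451.52 / (10 − 3) = 451.52/7.0 = 64.503 mL/cmH2O.
τ = R × C = 16.743 × 0.0645 L/cmH2O = 1.08 s.
Fraction remaining at end-expiration = e^(−Te/τ) = e^(−0.69/1.08) = 0.5279 → 52.79%.

52.8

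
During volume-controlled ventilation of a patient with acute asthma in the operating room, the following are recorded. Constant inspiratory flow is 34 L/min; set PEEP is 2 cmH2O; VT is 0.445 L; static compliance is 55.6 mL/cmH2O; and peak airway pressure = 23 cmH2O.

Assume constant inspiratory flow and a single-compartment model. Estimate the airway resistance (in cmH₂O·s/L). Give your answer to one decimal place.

Flow: 34 L/min ÷ 60 = 0.5667 L/s.
Equation of motion (constant flow): PIP = Vt/C + R·V̇ + PEEP.
R·V̇ = PIP − Vt/C − PEEP = 23 − 445/55.6 − 2 = 23 − 8.004 − 2 = 12.996 cmH2O.
R = 12.996 / 0.5667 = 22.933 cmH2O·s/L.

22.9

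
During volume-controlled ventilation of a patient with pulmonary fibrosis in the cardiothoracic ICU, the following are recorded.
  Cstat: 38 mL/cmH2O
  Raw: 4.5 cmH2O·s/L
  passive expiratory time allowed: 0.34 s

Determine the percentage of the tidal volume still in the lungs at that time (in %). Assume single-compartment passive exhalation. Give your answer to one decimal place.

13.7

τ = R × C = 4.5 × 38 mL/cmH2O = 4.5 × 0.038 L/cmH2O = 0.171 s.
Passive exhalation: V(t)/V₀ = e^(−t/τ) = e^(−0.34/0.171) = 0.1369.
Fraction remaining = 0.1369 → 13.69%.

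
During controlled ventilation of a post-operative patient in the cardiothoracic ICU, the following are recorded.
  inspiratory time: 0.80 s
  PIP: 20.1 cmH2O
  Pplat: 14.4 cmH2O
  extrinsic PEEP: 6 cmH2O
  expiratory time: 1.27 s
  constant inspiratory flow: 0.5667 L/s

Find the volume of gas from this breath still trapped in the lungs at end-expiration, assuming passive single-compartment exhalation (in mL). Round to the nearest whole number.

44

Vt = flow × Ti = 0.5667 L/s × 0.80 s × 1000 mL/L = 453.36 mL.
R = (PIP − Pplat)/V̇ = (20.1 − 14.4) / 0.5667 = 5.7/0.5667 = 10.058 cmH2O·s/L.
C = Vt/(Pplat − PEEP) = 453.36 / (14.4 − 6) = 453.36/8.4 = 53.971 mL/cmH2O.
τ = R × C = 10.058 × 0.05397 L/cmH2O = 0.5428 s.
Fraction remaining = e^(−Te/τ) = e^(−1.27/0.5428) = 0.09635.
Trapped volume = 453.36 × 0.09635 = 43.681 mL.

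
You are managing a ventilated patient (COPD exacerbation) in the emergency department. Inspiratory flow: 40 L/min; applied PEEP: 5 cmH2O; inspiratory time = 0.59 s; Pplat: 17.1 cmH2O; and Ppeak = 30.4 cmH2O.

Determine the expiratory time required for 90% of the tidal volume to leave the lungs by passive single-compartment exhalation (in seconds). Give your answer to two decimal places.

Flow: 40 L/min ÷ 60 = 0.6667 L/s.
Vt = flow × Ti = 0.6667 L/s × 0.59 s × 1000 mL/L = 393.35 mL.
R = (PIP − Pplat)/V̇ = (30.4 − 17.1) / 0.6667 = 13.3/0.6667 = 19.949 cmH2O·s/L.
C = Vt/(Pplat − PEEP) = 393.35 / (17.1 − 5) = 393.35/12.1 = 32.508 mL/cmH2O.
τ = R × C = 19.949 × 0.03251 L/cmH2O = 0.6485 s.
t = −τ·ln(1 − 0.90) = −0.6485·ln(0.1) = 1.493 s.

1.49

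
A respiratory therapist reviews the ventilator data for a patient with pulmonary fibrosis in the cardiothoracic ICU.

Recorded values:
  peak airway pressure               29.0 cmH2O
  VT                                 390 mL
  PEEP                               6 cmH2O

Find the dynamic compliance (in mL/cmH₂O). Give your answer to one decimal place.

Dynamic compliance = Vt / (PIP − PEEP) = 390 / (29.0 − 6) = 390 / 23.0 = 16.957 mL/cmH2O.

17.0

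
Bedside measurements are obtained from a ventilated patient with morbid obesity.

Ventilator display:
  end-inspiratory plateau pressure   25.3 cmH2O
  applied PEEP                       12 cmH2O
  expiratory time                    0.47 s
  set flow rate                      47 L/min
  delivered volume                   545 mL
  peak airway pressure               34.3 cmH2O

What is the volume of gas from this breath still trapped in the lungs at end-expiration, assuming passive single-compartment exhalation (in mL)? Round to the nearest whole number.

Flow: 47 L/min ÷ 60 = 0.7833 L/s.
R = (PIP − Pplat)/V̇ = (34.3 − 25.3) / 0.7833 = 9.0/0.7833 = 11.49 cmH2O·s/L.
C = Vt/(Pplat − PEEP) = 545.0 / (25.3 − 12) = 545.0/13.3 = 40.977 mL/cmH2O.
τ = R × C = 11.49 × 0.04098 L/cmH2O = 0.4709 s.
Fraction remaining = e^(−Te/τ) = e^(−0.47/0.4709) = 0.3686.
Trapped volume = 545.0 × 0.3686 = 200.89 mL.

201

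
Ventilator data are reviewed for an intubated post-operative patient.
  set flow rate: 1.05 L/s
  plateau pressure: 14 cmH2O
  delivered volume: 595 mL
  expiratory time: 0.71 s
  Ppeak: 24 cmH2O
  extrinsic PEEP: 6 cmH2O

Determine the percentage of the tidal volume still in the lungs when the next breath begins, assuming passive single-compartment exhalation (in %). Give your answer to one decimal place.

36.7

R = (PIP − Pplat)/V̇ = (24 − 14) / 1.05 = 10.0/1.05 = 9.524 cmH2O·s/L.
C = Vt/(Pplat − PEEP) = 595.0 / (14 − 6) = 595.0/8.0 = 74.375 mL/cmH2O.
τ = R × C = 9.524 × 0.07438 L/cmH2O = 0.7084 s.
Fraction remaining at end-expiration = e^(−Te/τ) = e^(−0.71/0.7084) = 0.367 → 36.7%.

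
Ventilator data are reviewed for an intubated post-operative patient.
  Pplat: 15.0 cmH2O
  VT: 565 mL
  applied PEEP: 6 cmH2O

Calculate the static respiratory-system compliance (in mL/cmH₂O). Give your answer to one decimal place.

Cstat = Vt / (Pplat − PEEP) = 565 / (15.0 − 6) = 565 / 9.0 = 62.778 mL/cmH2O.

62.8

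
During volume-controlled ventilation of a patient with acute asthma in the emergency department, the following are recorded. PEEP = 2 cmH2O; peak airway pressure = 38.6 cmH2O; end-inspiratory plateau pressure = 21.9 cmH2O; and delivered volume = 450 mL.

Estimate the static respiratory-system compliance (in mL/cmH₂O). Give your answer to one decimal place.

22.6

Cstat = Vt / (Pplat − PEEP) = 450 / (21.9 − 2) = 450 / 19.9 = 22.613 mL/cmH2O.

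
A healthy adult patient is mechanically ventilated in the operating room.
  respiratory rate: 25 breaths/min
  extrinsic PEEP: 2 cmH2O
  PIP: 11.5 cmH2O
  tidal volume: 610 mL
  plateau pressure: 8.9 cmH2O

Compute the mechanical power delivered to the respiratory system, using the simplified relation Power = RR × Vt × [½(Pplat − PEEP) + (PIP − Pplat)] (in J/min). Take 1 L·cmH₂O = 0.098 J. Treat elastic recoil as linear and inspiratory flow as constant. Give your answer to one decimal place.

9.0

Per-breath work = Vt × [½(Pplat−PEEP) + (PIP−Pplat)] = 0.610 × [0.5×6.9 + 2.6] = 0.610 × 6.05 = 3.691 L·cmH2O.
Power = 25 × 3.691 = 92.275 L·cmH2O/min.
× 0.098 J/(L·cmH2O) → 9.043 J/min.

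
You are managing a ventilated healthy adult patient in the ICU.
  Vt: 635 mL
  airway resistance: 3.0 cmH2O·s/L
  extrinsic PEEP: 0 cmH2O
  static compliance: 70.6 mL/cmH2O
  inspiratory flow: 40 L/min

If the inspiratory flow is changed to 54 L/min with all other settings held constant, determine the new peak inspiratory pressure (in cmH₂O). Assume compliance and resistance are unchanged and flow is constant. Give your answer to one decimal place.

11.7

Flow: 40 L/min ÷ 60 = 0.6667 L/s.
New flow: 54 L/min ÷ 60 = 0.9 L/s.
PIP = Vt/C + R·V̇ + PEEP (constant-flow equation of motion).
Only the resistive term changes: ΔPIP = R × ΔV̇ = 3.0 × (0.9 − 0.6667) = 3.0 × 0.2333 = 0.6999 cmH2O.
Original PIP = 635/70.6 + 3.0×0.6667 + 0 = 10.994 cmH2O; new PIP = 10.994 + (0.6999) = 11.694 cmH2O.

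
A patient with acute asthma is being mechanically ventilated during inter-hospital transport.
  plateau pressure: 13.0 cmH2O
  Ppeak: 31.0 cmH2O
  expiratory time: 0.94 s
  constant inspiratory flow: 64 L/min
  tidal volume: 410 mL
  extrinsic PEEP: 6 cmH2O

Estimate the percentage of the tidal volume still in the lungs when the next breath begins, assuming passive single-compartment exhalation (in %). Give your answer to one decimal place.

Flow: 64 L/min ÷ 60 = 1.0667 L/s.
R = (PIP − Pplat)/V̇ = (31.0 − 13.0) / 1.0667 = 18.0/1.0667 = 16.874 cmH2O·s/L.
C = Vt/(Pplat − PEEP) = 410.0 / (13.0 − 6) = 410.0/7.0 = 58.571 mL/cmH2O.
τ = R × C = 16.874 × 0.05857 L/cmH2O = 0.9883 s.
Fraction remaining at end-expiration = e^(−Te/τ) = e^(−0.94/0.9883) = 0.3863 → 38.63%.

38.6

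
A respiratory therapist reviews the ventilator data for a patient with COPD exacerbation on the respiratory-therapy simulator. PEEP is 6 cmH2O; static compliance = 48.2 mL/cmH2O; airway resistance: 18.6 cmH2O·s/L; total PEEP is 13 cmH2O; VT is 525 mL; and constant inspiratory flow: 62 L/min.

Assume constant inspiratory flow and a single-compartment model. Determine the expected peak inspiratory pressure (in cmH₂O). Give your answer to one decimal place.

Flow: 62 L/min ÷ 60 = 1.0333 L/s.
Total PEEP = 13 cmH2O (set 6 + intrinsic 7); this is the baseline alveolar pressure.
Equation of motion (constant flow): PIP = Vt/C + R·V̇ + PEEP.
PIP = 525/48.2 + 18.6×1.0333 + 13 = 10.892 + 19.219 + 13 = 43.111 cmH2O.

43.1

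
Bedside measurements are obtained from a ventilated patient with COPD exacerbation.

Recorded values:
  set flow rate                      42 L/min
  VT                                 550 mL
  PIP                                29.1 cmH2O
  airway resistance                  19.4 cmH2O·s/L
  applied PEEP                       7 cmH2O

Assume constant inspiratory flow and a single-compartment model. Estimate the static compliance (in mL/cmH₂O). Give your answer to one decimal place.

64.6

Flow: 42 L/min ÷ 60 = 0.7 L/s.
Equation of motion (constant flow): PIP = Vt/C + R·V̇ + PEEP.
Vt/C = PIP − R·V̇ − PEEP = 29.1 − 19.4×0.7 − 7 = 29.1 − 13.58 − 7 = 8.52 cmH2O.
C = Vt / 8.52 = 550 / 8.52 = 64.554 mL/cmH2O.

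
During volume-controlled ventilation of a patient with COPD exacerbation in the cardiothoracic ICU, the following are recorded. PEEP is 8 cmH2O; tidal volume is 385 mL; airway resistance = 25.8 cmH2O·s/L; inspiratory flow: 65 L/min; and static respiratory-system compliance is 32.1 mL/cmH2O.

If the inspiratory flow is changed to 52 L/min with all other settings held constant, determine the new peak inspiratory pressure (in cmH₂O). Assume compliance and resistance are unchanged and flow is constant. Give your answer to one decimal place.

Flow: 65 L/min ÷ 60 = 1.0833 L/s.
New flow: 52 L/min ÷ 60 = 0.8667 L/s.
PIP = Vt/C + R·V̇ + PEEP (constant-flow equation of motion).
Only the resistive term changes: ΔPIP = R × ΔV̇ = 25.8 × (0.8667 − 1.0833) = 25.8 × -0.2166 = -5.588 cmH2O.
Original PIP = 385/32.1 + 25.8×1.0833 + 8 = 47.943 cmH2O; new PIP = 47.943 + (-5.588) = 42.355 cmH2O.

42.4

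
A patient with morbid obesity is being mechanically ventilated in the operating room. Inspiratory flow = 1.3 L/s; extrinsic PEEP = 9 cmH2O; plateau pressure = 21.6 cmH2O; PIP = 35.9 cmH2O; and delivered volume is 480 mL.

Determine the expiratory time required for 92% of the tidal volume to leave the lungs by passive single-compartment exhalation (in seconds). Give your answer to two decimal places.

R = (PIP − Pplat)/V̇ = (35.9 − 21.6) / 1.3 = 14.3/1.3 = 11.0 cmH2O·s/L.
C = Vt/(Pplat − PEEP) = 480.0 / (21.6 − 9) = 480.0/12.6 = 38.095 mL/cmH2O.
τ = R × C = 11.0 × 0.0381 L/cmH2O = 0.4191 s.
t = −τ·ln(1 − 0.92) = −0.4191·ln(0.08) = 1.059 s.

1.06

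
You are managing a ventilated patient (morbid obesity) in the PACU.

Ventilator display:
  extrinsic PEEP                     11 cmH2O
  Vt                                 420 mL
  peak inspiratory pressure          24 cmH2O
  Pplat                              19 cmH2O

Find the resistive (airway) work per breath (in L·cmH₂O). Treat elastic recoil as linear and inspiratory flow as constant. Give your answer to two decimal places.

With constant inspiratory flow the resistive pressure is constant at PIP − Pplat = 24 − 19 = 5.0 cmH2O, so resistive work = 5.0 × 0.420 = 2.1 L·cmH2O.

2.10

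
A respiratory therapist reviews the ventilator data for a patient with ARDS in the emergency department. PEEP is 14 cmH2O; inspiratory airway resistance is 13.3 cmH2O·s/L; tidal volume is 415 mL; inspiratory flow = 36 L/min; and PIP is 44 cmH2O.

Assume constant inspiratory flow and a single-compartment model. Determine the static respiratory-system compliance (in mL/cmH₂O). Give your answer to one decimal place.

18.8

Flow: 36 L/min ÷ 60 = 0.6 L/s.
Equation of motion (constant flow): PIP = Vt/C + R·V̇ + PEEP.
Vt/C = PIP − R·V̇ − PEEP = 44 − 13.3×0.6 − 14 = 44 − 7.98 − 14 = 22.02 cmH2O.
C = Vt / 22.02 = 415 / 22.02 = 18.847 mL/cmH2O.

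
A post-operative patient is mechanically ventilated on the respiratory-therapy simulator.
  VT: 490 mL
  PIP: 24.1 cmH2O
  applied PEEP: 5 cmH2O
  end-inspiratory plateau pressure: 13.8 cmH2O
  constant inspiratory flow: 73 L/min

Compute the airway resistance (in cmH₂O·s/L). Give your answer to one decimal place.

Flow: 73 L/min ÷ 60 = 1.2167 L/s.
Raw = (PIP − Pplat) / flow = (24.1 − 13.8) / 1.2167 = 10.3 / 1.2167 = 8.466 cmH2O·s/L.

8.5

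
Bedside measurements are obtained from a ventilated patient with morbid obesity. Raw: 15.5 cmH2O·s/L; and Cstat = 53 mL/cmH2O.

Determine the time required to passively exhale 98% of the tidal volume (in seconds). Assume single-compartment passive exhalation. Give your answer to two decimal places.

3.21

τ = R × C = 15.5 × 53 mL/cmH2O = 15.5 × 0.053 L/cmH2O = 0.8215 s.
Exhaled fraction f = 1 − e^(−t/τ) → t = −τ·ln(1 − f) = −0.8215·ln(0.02) = 3.214 s.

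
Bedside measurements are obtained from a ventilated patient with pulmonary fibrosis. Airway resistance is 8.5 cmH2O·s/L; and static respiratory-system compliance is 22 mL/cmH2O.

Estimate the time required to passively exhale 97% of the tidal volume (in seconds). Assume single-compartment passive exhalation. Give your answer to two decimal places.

0.66

τ = R × C = 8.5 × 22 mL/cmH2O = 8.5 × 0.022 L/cmH2O = 0.187 s.
Exhaled fraction f = 1 − e^(−t/τ) → t = −τ·ln(1 − f) = −0.187·ln(0.03) = 0.6557 s.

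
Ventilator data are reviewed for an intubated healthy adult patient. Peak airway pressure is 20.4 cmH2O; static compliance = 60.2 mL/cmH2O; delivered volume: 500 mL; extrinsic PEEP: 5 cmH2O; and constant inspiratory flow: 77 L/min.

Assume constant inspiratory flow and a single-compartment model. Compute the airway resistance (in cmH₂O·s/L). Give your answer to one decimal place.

Flow: 77 L/min ÷ 60 = 1.2833 L/s.
Equation of motion (constant flow): PIP = Vt/C + R·V̇ + PEEP.
R·V̇ = PIP − Vt/C − PEEP = 20.4 − 500/60.2 − 5 = 20.4 − 8.306 − 5 = 7.094 cmH2O.
R = 7.094 / 1.2833 = 5.528 cmH2O·s/L.

5.5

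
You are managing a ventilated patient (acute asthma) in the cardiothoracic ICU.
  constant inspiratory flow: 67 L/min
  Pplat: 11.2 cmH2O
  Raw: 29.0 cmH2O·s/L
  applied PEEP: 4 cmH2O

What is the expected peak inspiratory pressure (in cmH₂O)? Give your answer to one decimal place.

Flow: 67 L/min ÷ 60 = 1.1167 L/s.
PIP = Pplat + Raw × flow = 11.2 + 29.0 × 1.1167 = 11.2 + 32.384 = 43.584 cmH2O.

43.6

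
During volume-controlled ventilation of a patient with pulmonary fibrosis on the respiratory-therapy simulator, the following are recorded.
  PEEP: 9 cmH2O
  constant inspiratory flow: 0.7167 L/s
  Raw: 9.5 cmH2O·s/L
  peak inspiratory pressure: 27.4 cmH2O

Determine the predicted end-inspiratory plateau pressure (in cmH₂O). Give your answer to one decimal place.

Pplat = PIP − Raw × flow = 27.4 − 9.5 × 0.7167 = 27.4 − 6.809 = 20.591 cmH2O.

20.6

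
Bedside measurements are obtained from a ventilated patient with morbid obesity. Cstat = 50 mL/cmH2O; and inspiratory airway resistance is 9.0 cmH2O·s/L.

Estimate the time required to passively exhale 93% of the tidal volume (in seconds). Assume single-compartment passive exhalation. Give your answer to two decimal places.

τ = R × C = 9.0 × 50 mL/cmH2O = 9.0 × 0.050 L/cmH2O = 0.45 s.
Exhaled fraction f = 1 − e^(−t/τ) → t = −τ·ln(1 − f) = −0.45·ln(0.07) = 1.197 s.

1.20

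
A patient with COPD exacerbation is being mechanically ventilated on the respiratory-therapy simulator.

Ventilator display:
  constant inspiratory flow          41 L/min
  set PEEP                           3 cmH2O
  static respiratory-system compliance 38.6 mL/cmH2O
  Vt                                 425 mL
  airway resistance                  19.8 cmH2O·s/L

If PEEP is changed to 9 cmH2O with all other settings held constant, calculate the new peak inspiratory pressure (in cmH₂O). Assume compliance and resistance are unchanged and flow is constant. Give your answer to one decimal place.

Flow: 41 L/min ÷ 60 = 0.6833 L/s.
PIP = Vt/C + R·V̇ + PEEP (constant-flow equation of motion).
Only the baseline term changes: ΔPIP = ΔPEEP = 9 − 3 = 6.0 cmH2O.
Original PIP = 425/38.6 + 19.8×0.6833 + 3 = 27.54 cmH2O; new PIP = 27.54 + (6.0) = 33.54 cmH2O.

33.5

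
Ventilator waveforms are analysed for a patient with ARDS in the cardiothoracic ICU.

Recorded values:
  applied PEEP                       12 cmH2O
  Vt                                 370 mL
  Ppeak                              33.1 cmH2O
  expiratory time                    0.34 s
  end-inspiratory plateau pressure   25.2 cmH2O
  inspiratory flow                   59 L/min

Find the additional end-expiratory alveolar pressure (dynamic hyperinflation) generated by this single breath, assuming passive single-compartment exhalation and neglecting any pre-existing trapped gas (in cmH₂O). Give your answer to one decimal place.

2.9

Flow: 59 L/min ÷ 60 = 0.9833 L/s.
R = (PIP − Pplat)/V̇ = (33.1 − 25.2) / 0.9833 = 7.9/0.9833 = 8.034 cmH2O·s/L.
C = Vt/(Pplat − PEEP) = 370.0 / (25.2 − 12) = 370.0/13.2 = 28.03 mL/cmH2O.
τ = R × C = 8.034 × 0.02803 L/cmH2O = 0.2252 s.
Fraction remaining = e^(−Te/τ) = e^(−0.34/0.2252) = 0.221; trapped volume = 370.0 × 0.221 = 81.77 mL.
Additional alveolar pressure from trapping ≈ V_trapped / C = 81.77 / 28.03 = 2.917 cmH2O.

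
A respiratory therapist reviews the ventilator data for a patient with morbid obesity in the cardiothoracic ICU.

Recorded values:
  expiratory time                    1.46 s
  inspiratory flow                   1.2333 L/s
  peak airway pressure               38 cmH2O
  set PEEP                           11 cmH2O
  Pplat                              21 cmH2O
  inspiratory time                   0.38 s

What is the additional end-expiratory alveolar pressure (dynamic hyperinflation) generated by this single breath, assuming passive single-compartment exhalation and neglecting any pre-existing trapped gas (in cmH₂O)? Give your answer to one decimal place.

1.0

Vt = flow × Ti = 1.2333 L/s × 0.38 s × 1000 mL/L = 468.65 mL.
R = (PIP − Pplat)/V̇ = (38 − 21) / 1.2333 = 17.0/1.2333 = 13.784 cmH2O·s/L.
C = Vt/(Pplat − PEEP) = 468.65 / (21 − 11) = 468.65/10.0 = 46.865 mL/cmH2O.
τ = R × C = 13.784 × 0.04687 L/cmH2O = 0.6461 s.
Fraction remaining = e^(−Te/τ) = e^(−1.46/0.6461) = 0.1044; trapped volume = 468.65 × 0.1044 = 48.927 mL.
Additional alveolar pressure from trapping ≈ V_trapped / C = 48.927 / 46.865 = 1.044 cmH2O.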